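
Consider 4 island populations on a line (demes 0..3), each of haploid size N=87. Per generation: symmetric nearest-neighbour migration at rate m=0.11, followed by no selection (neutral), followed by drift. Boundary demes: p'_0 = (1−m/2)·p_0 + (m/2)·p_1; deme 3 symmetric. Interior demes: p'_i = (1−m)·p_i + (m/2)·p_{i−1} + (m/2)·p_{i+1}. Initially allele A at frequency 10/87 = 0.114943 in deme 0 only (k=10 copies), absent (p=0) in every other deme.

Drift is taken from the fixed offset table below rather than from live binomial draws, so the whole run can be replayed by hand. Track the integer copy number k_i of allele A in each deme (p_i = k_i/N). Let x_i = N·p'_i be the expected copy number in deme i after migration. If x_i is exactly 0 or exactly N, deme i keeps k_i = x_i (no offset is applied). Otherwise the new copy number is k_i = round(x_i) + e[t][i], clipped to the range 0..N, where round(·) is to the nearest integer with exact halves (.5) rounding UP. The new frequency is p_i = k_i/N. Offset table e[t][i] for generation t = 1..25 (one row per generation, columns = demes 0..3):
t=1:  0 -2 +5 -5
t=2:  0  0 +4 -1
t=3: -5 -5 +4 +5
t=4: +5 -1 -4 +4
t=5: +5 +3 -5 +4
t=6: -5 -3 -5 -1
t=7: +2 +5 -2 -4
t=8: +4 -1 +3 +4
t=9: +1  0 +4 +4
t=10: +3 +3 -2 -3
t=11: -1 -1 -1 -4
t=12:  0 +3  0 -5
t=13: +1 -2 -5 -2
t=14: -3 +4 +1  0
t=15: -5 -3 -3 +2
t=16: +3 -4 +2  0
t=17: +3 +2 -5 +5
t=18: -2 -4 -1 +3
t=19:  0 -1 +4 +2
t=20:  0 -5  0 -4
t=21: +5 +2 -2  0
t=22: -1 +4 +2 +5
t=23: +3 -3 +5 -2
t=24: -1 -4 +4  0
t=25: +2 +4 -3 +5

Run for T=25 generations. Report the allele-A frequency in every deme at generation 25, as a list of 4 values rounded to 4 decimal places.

[0.1609, 0.0805, 0.1264, 0.1724]

t=0: k=[10 0 0 0]
t=1: x=[9.4500 0.5500 0.0000 0.0000] k=[9 0 0 0]
t=2: x=[8.5050 0.4950 0.0000 0.0000] k=[9 0 0 0]
t=3: x=[8.5050 0.4950 0.0000 0.0000] k=[4 0 0 0]
t=4: x=[3.7800 0.2200 0.0000 0.0000] k=[9 0 0 0]
t=5: x=[8.5050 0.4950 0.0000 0.0000] k=[14 3 0 0]
t=6: x=[13.3950 3.4400 0.1650 0.0000] k=[8 0 0 0]
t=7: x=[7.5600 0.4400 0.0000 0.0000] k=[10 5 0 0]
t=8: x=[9.7250 5.0000 0.2750 0.0000] k=[14 4 3 0]
t=9: x=[13.4500 4.4950 2.8900 0.1650] k=[14 4 7 4]
t=10: x=[13.4500 4.7150 6.6700 4.1650] k=[16 8 5 1]
t=11: x=[15.5600 8.2750 4.9450 1.2200] k=[15 7 4 0]
t=12: x=[14.5600 7.2750 3.9450 0.2200] k=[15 10 4 0]
t=13: x=[14.7250 9.9450 4.1100 0.2200] k=[16 8 0 0]
t=14: x=[15.5600 8.0000 0.4400 0.0000] k=[13 12 1 0]
t=15: x=[12.9450 11.4500 1.5500 0.0550] k=[8 8 0 2]
t=16: x=[8.0000 7.5600 0.5500 1.8900] k=[11 4 3 2]
t=17: x=[10.6150 4.3300 3.0000 2.0550] k=[14 6 0 7]
t=18: x=[13.5600 6.1100 0.7150 6.6150] k=[12 2 0 10]
t=19: x=[11.4500 2.4400 0.6600 9.4500] k=[11 1 5 11]
t=20: x=[10.4500 1.7700 5.1100 10.6700] k=[10 0 5 7]
t=21: x=[9.4500 0.8250 4.8350 6.8900] k=[14 3 3 7]
t=22: x=[13.3950 3.6050 3.2200 6.7800] k=[12 8 5 12]
t=23: x=[11.7800 8.0550 5.5500 11.6150] k=[15 5 11 10]
t=24: x=[14.4500 5.8800 10.6150 10.0550] k=[13 2 15 10]
t=25: x=[12.3950 3.3200 14.0100 10.2750] k=[14 7 11 15]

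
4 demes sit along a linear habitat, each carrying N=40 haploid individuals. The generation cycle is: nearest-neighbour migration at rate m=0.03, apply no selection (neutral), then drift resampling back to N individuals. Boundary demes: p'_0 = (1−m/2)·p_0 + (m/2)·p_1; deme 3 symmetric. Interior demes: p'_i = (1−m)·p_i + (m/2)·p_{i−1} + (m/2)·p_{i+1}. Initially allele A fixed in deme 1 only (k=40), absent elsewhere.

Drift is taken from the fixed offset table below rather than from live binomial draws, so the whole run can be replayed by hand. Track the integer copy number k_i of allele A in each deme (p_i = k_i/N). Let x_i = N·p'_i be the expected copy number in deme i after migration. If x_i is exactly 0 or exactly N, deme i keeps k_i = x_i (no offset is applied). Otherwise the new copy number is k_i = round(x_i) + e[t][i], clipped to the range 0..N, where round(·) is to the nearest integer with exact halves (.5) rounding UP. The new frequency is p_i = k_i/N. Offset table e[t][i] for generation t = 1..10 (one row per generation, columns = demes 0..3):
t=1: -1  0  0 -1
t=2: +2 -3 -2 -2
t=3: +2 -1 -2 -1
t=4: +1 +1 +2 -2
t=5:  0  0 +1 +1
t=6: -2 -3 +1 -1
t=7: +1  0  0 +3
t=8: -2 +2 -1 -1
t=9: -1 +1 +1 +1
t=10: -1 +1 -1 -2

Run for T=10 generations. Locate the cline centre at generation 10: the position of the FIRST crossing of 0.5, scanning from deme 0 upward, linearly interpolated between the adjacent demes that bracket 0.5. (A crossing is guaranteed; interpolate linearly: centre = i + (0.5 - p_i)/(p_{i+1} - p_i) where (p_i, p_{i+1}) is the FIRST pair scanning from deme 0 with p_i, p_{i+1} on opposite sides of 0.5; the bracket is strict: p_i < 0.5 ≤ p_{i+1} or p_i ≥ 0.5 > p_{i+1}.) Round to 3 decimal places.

0.704

t=0: k=[0 40 0 0]
t=1: x=[0.6000 38.8000 0.6000 0.0000] k=[0 39 1 0]
t=2: x=[0.5850 37.8450 1.5550 0.0150] k=[3 35 0 0]
t=3: x=[3.4800 33.9950 0.5250 0.0000] k=[5 33 0 0]
t=4: x=[5.4200 32.0850 0.4950 0.0000] k=[6 33 2 0]
t=5: x=[6.4050 32.1300 2.4350 0.0300] k=[6 32 3 1]
t=6: x=[6.3900 31.1750 3.4050 1.0300] k=[4 28 4 0]
t=7: x=[4.3600 27.2800 4.3000 0.0600] k=[5 27 4 3]
t=8: x=[5.3300 26.3250 4.3300 3.0150] k=[3 28 3 2]
t=9: x=[3.3750 27.2500 3.3600 2.0150] k=[2 28 4 3]
t=10: x=[2.3900 27.2500 4.3450 3.0150] k=[1 28 3 1]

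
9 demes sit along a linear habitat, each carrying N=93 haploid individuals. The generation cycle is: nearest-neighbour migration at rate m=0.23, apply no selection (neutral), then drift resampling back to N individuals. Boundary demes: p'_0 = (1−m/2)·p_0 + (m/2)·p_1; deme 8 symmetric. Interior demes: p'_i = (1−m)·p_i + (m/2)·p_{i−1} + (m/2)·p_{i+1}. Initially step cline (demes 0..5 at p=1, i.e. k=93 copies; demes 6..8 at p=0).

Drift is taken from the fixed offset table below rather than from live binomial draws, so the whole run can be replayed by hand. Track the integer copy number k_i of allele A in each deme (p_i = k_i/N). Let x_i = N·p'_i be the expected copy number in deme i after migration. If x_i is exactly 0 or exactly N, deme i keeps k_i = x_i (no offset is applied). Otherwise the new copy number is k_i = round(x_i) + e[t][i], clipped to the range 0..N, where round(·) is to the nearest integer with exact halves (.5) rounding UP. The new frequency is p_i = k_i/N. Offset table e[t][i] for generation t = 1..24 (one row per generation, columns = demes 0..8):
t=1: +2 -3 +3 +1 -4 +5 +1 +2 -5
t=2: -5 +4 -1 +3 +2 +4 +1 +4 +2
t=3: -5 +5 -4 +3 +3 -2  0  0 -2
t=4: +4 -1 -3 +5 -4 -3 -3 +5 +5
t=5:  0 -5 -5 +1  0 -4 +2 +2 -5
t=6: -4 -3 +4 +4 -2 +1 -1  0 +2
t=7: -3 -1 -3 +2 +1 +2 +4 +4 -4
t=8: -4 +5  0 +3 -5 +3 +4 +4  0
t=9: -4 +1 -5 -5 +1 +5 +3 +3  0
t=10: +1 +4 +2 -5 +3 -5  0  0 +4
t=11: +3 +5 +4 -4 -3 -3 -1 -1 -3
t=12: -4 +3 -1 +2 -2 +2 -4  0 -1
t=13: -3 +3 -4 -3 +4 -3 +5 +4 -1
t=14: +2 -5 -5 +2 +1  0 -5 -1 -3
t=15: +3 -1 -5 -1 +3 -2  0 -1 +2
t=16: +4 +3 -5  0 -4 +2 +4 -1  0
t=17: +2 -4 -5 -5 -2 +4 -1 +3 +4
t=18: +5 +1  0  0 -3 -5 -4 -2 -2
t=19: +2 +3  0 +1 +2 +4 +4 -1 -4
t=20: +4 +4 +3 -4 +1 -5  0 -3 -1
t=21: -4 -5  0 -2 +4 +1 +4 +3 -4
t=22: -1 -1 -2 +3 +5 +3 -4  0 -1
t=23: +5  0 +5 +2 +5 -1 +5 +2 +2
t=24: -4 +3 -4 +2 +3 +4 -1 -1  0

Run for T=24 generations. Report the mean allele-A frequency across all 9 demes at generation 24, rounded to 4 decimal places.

0.6774

t=0: k=[93 93 93 93 93 93 0 0 0]
t=1: x=[93.0000 93.0000 93.0000 93.0000 93.0000 82.3050 10.6950 0.0000 0.0000] k=[93 93 93 93 93 87 12 0 0]
t=2: x=[93.0000 93.0000 93.0000 93.0000 92.3100 79.0650 19.2450 1.3800 0.0000] k=[93 93 93 93 93 83 20 5 0]
t=3: x=[93.0000 93.0000 93.0000 93.0000 91.8500 76.9050 25.5200 6.1500 0.5750] k=[93 93 93 93 93 75 26 6 0]
t=4: x=[93.0000 93.0000 93.0000 93.0000 90.9300 71.4350 29.3350 7.6100 0.6900] k=[93 93 93 93 87 68 26 13 6]
t=5: x=[93.0000 93.0000 93.0000 92.3100 85.5050 65.3550 29.3350 13.6900 6.8050] k=[93 93 93 93 86 61 31 16 2]
t=6: x=[93.0000 93.0000 93.0000 92.1950 83.9300 60.4250 32.7250 16.1150 3.6100] k=[93 93 93 93 82 61 32 16 6]
t=7: x=[93.0000 93.0000 93.0000 91.7350 80.8500 60.0800 33.4950 16.6900 7.1500] k=[93 93 93 93 82 62 37 21 3]
t=8: x=[93.0000 93.0000 93.0000 91.7350 80.9650 61.4250 38.0350 20.7700 5.0700] k=[93 93 93 93 76 64 42 25 5]
t=9: x=[93.0000 93.0000 93.0000 91.0450 76.5750 62.8500 42.5750 24.6550 7.3000] k=[93 93 93 86 78 68 46 28 7]
t=10: x=[93.0000 93.0000 92.1950 85.8850 77.7700 66.6200 46.4600 27.6550 9.4150] k=[93 93 93 81 81 62 46 28 13]
t=11: x=[93.0000 93.0000 91.6200 82.3800 78.8150 62.3450 45.7700 28.3450 14.7250] k=[93 93 93 78 76 59 45 27 12]
t=12: x=[93.0000 93.0000 91.2750 79.4950 74.2750 59.3450 44.5400 27.3450 13.7250] k=[93 93 90 81 72 61 41 27 13]
t=13: x=[93.0000 92.6550 89.3100 81.0000 71.7700 59.9650 41.6900 27.0000 14.6100] k=[93 93 85 78 76 57 47 31 14]
t=14: x=[93.0000 92.0800 85.1150 78.5750 74.0450 58.0350 46.3100 30.8850 15.9550] k=[93 87 80 81 75 58 41 30 13]
t=15: x=[92.3100 86.8850 80.9200 80.1950 73.7350 58.0000 41.6900 29.3100 14.9550] k=[93 86 76 79 77 56 42 28 17]
t=16: x=[92.1950 85.6550 77.4950 78.4250 74.8150 56.8050 42.0000 28.3450 18.2650] k=[93 89 72 78 71 59 46 27 18]
t=17: x=[92.5400 87.5050 74.6450 76.5050 70.4250 58.8850 45.3100 28.1500 19.0350] k=[93 84 70 72 68 63 44 31 23]
t=18: x=[91.9650 83.4250 71.8400 71.3100 67.8850 61.3900 44.6900 31.5750 23.9200] k=[93 84 72 71 65 56 41 30 22]
t=19: x=[91.9650 83.6550 73.2650 70.4250 64.6550 55.3100 41.4600 30.3450 22.9200] k=[93 87 73 71 67 59 45 29 19]
t=20: x=[92.3100 86.0800 74.3800 70.7700 66.5400 58.3100 44.7700 29.6900 20.1500] k=[93 90 77 67 68 53 45 27 19]
t=21: x=[92.6550 88.8500 77.3450 68.2650 66.1600 53.8050 43.8500 28.1500 19.9200] k=[89 84 77 66 70 55 48 31 16]
t=22: x=[88.4250 83.7700 76.5400 67.7250 67.8150 55.9200 46.8500 31.2300 17.7250] k=[87 83 75 71 73 59 43 31 17]
t=23: x=[86.5400 82.5400 75.4600 71.6900 71.1600 58.7700 43.4600 30.7700 18.6100] k=[92 83 80 74 76 58 48 33 21]
t=24: x=[90.9650 83.6900 79.6550 74.9200 73.7000 58.9200 47.4250 33.3450 22.3800] k=[87 87 76 77 77 63 46 32 22]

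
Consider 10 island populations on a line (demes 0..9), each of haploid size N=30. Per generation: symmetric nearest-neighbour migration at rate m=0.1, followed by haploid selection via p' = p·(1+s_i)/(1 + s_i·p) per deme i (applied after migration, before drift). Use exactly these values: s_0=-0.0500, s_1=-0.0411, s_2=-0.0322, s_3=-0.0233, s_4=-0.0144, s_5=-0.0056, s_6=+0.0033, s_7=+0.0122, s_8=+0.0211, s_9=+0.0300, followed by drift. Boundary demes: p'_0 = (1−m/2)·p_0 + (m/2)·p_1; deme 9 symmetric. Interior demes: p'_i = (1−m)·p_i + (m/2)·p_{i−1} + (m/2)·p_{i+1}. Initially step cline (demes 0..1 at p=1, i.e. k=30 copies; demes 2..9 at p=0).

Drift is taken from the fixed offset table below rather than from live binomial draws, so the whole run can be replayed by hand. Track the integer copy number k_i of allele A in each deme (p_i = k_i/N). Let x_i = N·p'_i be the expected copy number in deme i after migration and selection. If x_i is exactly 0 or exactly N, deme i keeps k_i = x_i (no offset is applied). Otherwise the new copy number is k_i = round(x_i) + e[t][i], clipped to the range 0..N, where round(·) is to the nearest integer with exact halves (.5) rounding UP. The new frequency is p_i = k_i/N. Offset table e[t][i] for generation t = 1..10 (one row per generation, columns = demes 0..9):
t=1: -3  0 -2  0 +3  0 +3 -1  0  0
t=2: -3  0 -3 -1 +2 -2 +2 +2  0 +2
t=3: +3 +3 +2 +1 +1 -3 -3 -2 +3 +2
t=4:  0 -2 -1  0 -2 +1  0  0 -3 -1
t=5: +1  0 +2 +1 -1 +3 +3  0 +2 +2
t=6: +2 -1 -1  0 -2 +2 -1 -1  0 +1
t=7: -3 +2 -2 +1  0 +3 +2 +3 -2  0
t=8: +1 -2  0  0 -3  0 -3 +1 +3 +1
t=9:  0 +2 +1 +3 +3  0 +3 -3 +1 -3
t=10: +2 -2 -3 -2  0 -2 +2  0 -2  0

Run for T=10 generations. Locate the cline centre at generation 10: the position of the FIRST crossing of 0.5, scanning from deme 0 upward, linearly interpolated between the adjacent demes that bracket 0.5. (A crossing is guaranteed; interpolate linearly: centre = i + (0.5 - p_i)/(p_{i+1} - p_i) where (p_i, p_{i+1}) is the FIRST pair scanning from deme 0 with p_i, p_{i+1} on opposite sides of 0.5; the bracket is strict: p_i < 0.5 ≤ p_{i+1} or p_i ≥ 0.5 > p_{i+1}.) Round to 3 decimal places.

t=0: k=[30 30 0 0 0 0 0 0 0 0]
t=1: x=[30.0000 28.4391 1.4540 0.0000 0.0000 0.0000 0.0000 0.0000 0.0000 0.0000] k=[30 28 0 0 0 0 0 0 0 0]
t=2: x=[29.8948 26.5747 1.3570 0.0000 0.0000 0.0000 0.0000 0.0000 0.0000 0.0000] k=[27 27 0 0 0 0 0 0 0 0]
t=3: x=[26.8586 25.4916 1.3084 0.0000 0.0000 0.0000 0.0000 0.0000 0.0000 0.0000] k=[30 28 3 0 0 0 0 0 0 0]
t=4: x=[29.8948 26.7297 3.9855 0.1465 0.0000 0.0000 0.0000 0.0000 0.0000 0.0000] k=[30 25 3 0 0 0 0 0 0 0]
t=5: x=[29.7370 23.9498 3.8391 0.1465 0.0000 0.0000 0.0000 0.0000 0.0000 0.0000] k=[30 24 6 1 0 0 0 0 0 0]
t=6: x=[29.6844 23.1814 6.4821 1.1731 0.0493 0.0000 0.0000 0.0000 0.0000 0.0000] k=[30 22 5 1 0 0 0 0 0 0]
t=7: x=[29.5792 21.2929 5.5014 1.1242 0.0493 0.0000 0.0000 0.0000 0.0000 0.0000] k=[27 23 4 2 0 0 0 0 0 0]
t=8: x=[26.6504 22.0063 4.7184 1.9564 0.0986 0.0000 0.0000 0.0000 0.0000 0.0000] k=[28 20 5 2 0 0 0 0 0 0]
t=9: x=[27.4843 19.3637 5.4525 2.0054 0.0986 0.0000 0.0000 0.0000 0.0000 0.0000] k=[27 21 6 5 3 0 0 0 0 0]
t=10: x=[26.5463 20.2762 6.5312 4.8533 2.9116 0.1492 0.0000 0.0000 0.0000 0.0000] k=[29 18 4 3 3 0 0 0 0 0]

1.214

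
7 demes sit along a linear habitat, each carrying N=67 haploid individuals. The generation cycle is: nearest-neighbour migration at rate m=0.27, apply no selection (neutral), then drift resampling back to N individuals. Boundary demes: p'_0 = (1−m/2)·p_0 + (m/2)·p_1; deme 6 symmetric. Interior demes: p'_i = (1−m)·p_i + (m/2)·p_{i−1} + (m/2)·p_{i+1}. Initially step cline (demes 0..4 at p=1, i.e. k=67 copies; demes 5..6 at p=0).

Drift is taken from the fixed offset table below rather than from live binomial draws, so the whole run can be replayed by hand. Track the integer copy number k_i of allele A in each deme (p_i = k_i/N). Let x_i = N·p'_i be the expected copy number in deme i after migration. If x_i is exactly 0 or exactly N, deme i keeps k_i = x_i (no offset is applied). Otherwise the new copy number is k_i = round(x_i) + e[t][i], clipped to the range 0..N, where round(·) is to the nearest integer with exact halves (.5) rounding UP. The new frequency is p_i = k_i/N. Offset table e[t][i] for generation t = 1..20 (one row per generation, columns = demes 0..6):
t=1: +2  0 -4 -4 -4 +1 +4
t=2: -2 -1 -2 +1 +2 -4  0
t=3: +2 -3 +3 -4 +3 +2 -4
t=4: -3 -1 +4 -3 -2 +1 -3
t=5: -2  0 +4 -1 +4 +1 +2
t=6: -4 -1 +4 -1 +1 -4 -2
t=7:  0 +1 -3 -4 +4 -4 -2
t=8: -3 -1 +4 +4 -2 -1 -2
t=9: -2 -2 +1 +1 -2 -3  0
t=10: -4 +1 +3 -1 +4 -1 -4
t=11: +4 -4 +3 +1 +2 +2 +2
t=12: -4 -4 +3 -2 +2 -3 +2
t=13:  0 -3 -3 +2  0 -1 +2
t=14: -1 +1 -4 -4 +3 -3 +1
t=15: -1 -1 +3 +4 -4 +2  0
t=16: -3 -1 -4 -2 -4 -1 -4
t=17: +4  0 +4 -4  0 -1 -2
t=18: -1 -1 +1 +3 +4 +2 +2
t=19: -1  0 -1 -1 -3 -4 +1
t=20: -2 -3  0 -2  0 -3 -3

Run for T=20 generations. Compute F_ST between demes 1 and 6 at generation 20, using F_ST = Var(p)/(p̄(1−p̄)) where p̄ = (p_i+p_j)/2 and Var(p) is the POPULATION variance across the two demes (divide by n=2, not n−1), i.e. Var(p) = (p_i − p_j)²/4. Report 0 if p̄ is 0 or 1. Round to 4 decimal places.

0.3052

t=0: k=[67 67 67 67 67 0 0]
t=1: x=[67.0000 67.0000 67.0000 67.0000 57.9550 9.0450 0.0000] k=[67 67 67 67 54 10 0]
t=2: x=[67.0000 67.0000 67.0000 65.2450 49.8150 14.5900 1.3500] k=[67 67 67 66 52 11 1]
t=3: x=[67.0000 67.0000 66.8650 64.2450 48.3550 15.1850 2.3500] k=[67 67 67 60 51 17 0]
t=4: x=[67.0000 67.0000 66.0550 59.7300 47.6250 19.2950 2.2950] k=[67 67 67 57 46 20 0]
t=5: x=[67.0000 67.0000 65.6500 56.8650 43.9750 20.8100 2.7000] k=[67 67 67 56 48 22 5]
t=6: x=[67.0000 67.0000 65.5150 56.4050 45.5700 23.2150 7.2950] k=[67 67 67 55 47 19 5]
t=7: x=[67.0000 67.0000 65.3800 55.5400 44.3000 20.8900 6.8900] k=[67 67 62 52 48 17 5]
t=8: x=[67.0000 66.3250 61.3250 52.8100 44.3550 19.5650 6.6200] k=[67 65 65 57 42 19 5]
t=9: x=[66.7300 65.2700 63.9200 56.0550 40.9200 20.2150 6.8900] k=[65 63 65 57 39 17 7]
t=10: x=[64.7300 63.5400 63.6500 55.6500 38.4600 18.6200 8.3500] k=[61 65 67 55 42 18 4]
t=11: x=[61.5400 64.7300 65.1100 54.8650 40.5150 19.3500 5.8900] k=[66 61 67 56 43 21 8]
t=12: x=[65.3250 62.4850 64.7050 55.7300 41.7850 22.2150 9.7550] k=[61 58 67 54 44 19 12]
t=13: x=[60.5950 59.6200 64.0300 54.4050 41.9750 21.4300 12.9450] k=[61 57 61 56 42 20 15]
t=14: x=[60.4600 58.0800 59.7850 54.7850 40.9200 22.2950 15.6750] k=[59 59 56 51 44 19 17]
t=15: x=[59.0000 58.5950 55.7300 50.7300 41.5700 22.1050 17.2700] k=[58 58 59 55 38 24 17]
t=16: x=[58.0000 58.1350 58.3250 53.2450 38.4050 24.9450 17.9450] k=[55 57 54 51 34 24 14]
t=17: x=[55.2700 56.3250 54.0000 49.1100 34.9450 24.0000 15.3500] k=[59 56 58 45 35 23 13]
t=18: x=[58.5950 56.6750 55.9750 45.4050 34.7300 23.2700 14.3500] k=[58 56 57 48 39 25 16]
t=19: x=[57.7300 56.4050 55.6500 48.0000 38.3250 25.6750 17.2150] k=[57 56 55 47 35 22 18]
t=20: x=[56.8650 56.0000 54.0550 46.4600 34.8650 23.2150 18.5400] k=[55 53 54 44 35 20 16]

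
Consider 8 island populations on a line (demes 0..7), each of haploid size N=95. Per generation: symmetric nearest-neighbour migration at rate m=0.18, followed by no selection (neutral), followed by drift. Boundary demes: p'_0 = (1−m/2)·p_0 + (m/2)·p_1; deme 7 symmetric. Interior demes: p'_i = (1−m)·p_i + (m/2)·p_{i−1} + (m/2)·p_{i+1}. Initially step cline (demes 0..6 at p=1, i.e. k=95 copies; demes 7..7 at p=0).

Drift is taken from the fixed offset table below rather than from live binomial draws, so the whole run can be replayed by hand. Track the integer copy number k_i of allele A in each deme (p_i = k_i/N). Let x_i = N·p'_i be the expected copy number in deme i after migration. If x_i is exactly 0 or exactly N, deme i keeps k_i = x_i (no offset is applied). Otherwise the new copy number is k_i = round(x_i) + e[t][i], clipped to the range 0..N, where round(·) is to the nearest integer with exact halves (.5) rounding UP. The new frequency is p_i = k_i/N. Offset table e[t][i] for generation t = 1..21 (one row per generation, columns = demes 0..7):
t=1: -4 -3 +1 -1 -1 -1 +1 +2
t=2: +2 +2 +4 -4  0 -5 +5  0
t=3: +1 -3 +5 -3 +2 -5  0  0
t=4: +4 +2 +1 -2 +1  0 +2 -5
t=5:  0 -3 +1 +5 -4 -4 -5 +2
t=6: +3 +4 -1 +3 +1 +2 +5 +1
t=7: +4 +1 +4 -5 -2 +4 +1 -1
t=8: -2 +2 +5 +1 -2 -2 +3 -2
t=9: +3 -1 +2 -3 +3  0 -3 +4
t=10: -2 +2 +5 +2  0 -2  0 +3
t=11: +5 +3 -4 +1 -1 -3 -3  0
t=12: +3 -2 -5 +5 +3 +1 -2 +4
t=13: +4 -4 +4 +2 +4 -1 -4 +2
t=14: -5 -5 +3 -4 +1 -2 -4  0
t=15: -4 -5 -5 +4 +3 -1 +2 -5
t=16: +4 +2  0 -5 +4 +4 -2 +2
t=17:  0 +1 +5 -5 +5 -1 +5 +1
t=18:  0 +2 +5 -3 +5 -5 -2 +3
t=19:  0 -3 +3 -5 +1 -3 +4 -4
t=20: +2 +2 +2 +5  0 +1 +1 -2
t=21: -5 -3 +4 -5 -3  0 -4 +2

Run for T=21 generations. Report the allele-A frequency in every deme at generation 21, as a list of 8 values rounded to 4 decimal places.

[0.9053, 0.9263, 1.0000, 0.8842, 0.8947, 0.7895, 0.6737, 0.6211]

t=0: k=[95 95 95 95 95 95 95 0]
t=1: x=[95.0000 95.0000 95.0000 95.0000 95.0000 95.0000 86.4500 8.5500] k=[95 95 95 95 95 95 87 11]
t=2: x=[95.0000 95.0000 95.0000 95.0000 95.0000 94.2800 80.8800 17.8400] k=[95 95 95 95 95 89 86 18]
t=3: x=[95.0000 95.0000 95.0000 95.0000 94.4600 89.2700 80.1500 24.1200] k=[95 95 95 95 95 84 80 24]
t=4: x=[95.0000 95.0000 95.0000 95.0000 94.0100 84.6300 75.3200 29.0400] k=[95 95 95 95 95 85 77 24]
t=5: x=[95.0000 95.0000 95.0000 95.0000 94.1000 85.1800 72.9500 28.7700] k=[95 95 95 95 90 81 68 31]
t=6: x=[95.0000 95.0000 95.0000 94.5500 89.6400 80.6400 65.8400 34.3300] k=[95 95 95 95 91 83 71 35]
t=7: x=[95.0000 95.0000 95.0000 94.6400 90.6400 82.6400 68.8400 38.2400] k=[95 95 95 90 89 87 70 37]
t=8: x=[95.0000 95.0000 94.5500 90.3600 88.9100 85.6500 68.5600 39.9700] k=[95 95 95 91 87 84 72 38]
t=9: x=[95.0000 95.0000 94.6400 91.0000 87.0900 83.1900 70.0200 41.0600] k=[95 95 95 88 90 83 67 45]
t=10: x=[95.0000 95.0000 94.3700 88.8100 89.1900 82.1900 66.4600 46.9800] k=[95 95 95 91 89 80 66 50]
t=11: x=[95.0000 95.0000 94.6400 91.1800 88.3700 79.5500 65.8200 51.4400] k=[95 95 91 92 87 77 63 51]
t=12: x=[95.0000 94.6400 91.4500 91.4600 86.5500 76.6400 63.1800 52.0800] k=[95 93 86 95 90 78 61 56]
t=13: x=[94.8200 92.5500 87.4400 93.7400 89.3700 77.5500 62.0800 56.4500] k=[95 89 91 95 93 77 58 58]
t=14: x=[94.4600 89.7200 91.1800 94.4600 91.7400 76.7300 59.7100 58.0000] k=[89 85 94 90 93 75 56 58]
t=15: x=[88.6400 86.1700 92.8300 90.6300 91.1100 74.9100 57.8900 57.8200] k=[85 81 88 95 94 74 60 53]
t=16: x=[84.6400 81.9900 88.0000 94.2800 92.2900 74.5400 60.6300 53.6300] k=[89 84 88 89 95 79 59 56]
t=17: x=[88.5500 84.8100 87.7300 89.4500 93.0200 78.6400 60.5300 56.2700] k=[89 86 93 84 95 78 66 57]
t=18: x=[88.7300 86.9000 91.5600 85.8000 92.4800 78.4500 66.2700 57.8100] k=[89 89 95 83 95 73 64 61]
t=19: x=[89.0000 89.5400 93.3800 85.1600 91.9400 74.1700 64.5400 61.2700] k=[89 87 95 80 93 71 69 57]
t=20: x=[88.8200 87.9000 92.9300 82.5200 89.8500 72.8000 68.1000 58.0800] k=[91 90 95 88 90 74 69 56]
t=21: x=[90.9100 90.5400 93.9200 88.8100 88.3800 74.9900 68.2800 57.1700] k=[86 88 95 84 85 75 64 59]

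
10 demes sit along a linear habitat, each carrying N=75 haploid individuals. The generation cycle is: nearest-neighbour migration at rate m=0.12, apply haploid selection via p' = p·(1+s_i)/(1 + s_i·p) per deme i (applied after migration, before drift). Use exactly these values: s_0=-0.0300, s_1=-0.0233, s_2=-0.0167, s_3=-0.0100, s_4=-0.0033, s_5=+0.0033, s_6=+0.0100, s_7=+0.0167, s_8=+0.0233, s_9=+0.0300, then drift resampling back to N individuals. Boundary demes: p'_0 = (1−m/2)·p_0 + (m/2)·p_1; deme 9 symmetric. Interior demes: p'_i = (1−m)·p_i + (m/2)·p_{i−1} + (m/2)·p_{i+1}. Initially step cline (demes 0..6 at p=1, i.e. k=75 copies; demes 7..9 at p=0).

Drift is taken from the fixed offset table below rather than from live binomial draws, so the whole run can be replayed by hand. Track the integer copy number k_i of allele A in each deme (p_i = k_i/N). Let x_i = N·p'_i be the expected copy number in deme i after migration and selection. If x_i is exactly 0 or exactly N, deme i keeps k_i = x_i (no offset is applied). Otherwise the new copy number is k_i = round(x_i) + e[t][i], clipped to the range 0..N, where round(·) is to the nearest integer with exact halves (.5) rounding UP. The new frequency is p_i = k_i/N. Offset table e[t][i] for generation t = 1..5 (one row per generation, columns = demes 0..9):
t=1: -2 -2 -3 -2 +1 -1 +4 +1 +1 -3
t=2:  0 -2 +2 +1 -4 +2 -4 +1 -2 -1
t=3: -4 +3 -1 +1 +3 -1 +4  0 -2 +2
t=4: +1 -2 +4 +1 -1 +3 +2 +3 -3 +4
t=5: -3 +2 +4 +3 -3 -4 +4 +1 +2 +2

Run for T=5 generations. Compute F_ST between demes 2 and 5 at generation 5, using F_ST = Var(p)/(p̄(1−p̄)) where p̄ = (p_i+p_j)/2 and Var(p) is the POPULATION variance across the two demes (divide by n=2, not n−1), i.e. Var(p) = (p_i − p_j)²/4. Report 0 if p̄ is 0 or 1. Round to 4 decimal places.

t=0: k=[75 75 75 75 75 75 75 0 0 0]
t=1: x=[75.0000 75.0000 75.0000 75.0000 75.0000 75.0000 70.5419 4.5706 0.0000 0.0000] k=[75 75 75 75 75 75 75 6 0 0]
t=2: x=[75.0000 75.0000 75.0000 75.0000 75.0000 75.0000 70.8987 9.9217 0.3683 0.0000] k=[75 75 75 75 75 75 67 11 0 0]
t=3: x=[75.0000 75.0000 75.0000 75.0000 75.0000 74.5216 64.2122 13.8864 0.6752 0.0000] k=[75 75 75 75 75 74 68 14 0 0]
t=4: x=[75.0000 75.0000 75.0000 75.0000 74.9398 73.7042 65.2050 16.6132 0.8593 0.0000] k=[75 75 75 75 74 75 67 20 0 0]
t=5: x=[75.0000 75.0000 75.0000 74.9394 74.1171 74.4618 64.7484 21.8757 1.2275 0.0000] k=[75 75 75 75 71 70 69 23 3 0]

0.0345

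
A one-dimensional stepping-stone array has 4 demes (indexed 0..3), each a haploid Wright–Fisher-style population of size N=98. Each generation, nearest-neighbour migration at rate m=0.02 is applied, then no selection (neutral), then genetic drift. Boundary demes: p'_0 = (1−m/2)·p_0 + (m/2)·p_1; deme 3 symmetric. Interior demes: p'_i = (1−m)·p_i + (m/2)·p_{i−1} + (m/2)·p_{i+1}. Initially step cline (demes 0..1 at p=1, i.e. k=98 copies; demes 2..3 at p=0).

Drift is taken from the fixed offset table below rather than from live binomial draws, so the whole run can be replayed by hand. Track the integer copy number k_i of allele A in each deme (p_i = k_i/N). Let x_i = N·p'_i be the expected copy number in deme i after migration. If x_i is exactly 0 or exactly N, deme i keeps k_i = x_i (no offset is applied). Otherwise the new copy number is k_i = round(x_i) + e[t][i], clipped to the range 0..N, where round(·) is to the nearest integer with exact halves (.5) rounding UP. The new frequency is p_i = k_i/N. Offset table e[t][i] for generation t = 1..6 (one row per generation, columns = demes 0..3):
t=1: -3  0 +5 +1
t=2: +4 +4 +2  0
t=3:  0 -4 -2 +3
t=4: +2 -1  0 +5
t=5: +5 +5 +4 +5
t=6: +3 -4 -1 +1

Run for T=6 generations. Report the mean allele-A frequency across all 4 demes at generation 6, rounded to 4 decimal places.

t=0: k=[98 98 0 0]
t=1: x=[98.0000 97.0200 0.9800 0.0000] k=[98 97 6 0]
t=2: x=[97.9900 96.1000 6.8500 0.0600] k=[98 98 9 0]
t=3: x=[98.0000 97.1100 9.8000 0.0900] k=[98 93 8 3]
t=4: x=[97.9500 92.2000 8.8000 3.0500] k=[98 91 9 8]
t=5: x=[97.9300 90.2500 9.8100 8.0100] k=[98 95 14 13]
t=6: x=[97.9700 94.2200 14.8000 13.0100] k=[98 90 14 14]

0.5510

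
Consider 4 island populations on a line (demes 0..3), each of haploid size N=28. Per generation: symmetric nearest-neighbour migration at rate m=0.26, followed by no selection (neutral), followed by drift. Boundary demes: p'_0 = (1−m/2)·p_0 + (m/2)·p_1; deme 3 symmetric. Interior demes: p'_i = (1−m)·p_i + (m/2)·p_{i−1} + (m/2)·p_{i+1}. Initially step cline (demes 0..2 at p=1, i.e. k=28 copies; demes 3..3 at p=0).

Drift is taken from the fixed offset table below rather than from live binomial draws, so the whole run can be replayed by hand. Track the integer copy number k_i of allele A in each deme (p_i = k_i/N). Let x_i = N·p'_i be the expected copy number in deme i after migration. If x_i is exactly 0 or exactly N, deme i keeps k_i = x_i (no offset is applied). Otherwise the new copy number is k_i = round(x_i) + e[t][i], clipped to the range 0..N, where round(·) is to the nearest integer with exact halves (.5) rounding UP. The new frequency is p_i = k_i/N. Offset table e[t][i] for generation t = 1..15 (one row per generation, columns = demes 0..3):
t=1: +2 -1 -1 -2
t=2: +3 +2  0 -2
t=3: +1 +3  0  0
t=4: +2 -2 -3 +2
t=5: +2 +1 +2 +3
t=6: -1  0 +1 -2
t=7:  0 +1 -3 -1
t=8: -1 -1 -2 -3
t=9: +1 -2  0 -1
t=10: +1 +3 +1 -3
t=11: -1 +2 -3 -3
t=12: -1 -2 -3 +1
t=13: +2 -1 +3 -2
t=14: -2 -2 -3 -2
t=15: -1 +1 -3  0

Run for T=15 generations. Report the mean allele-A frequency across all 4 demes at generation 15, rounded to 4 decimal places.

0.4732

t=0: k=[28 28 28 0]
t=1: x=[28.0000 28.0000 24.3600 3.6400] k=[28 28 23 2]
t=2: x=[28.0000 27.3500 20.9200 4.7300] k=[28 28 21 3]
t=3: x=[28.0000 27.0900 19.5700 5.3400] k=[28 28 20 5]
t=4: x=[28.0000 26.9600 19.0900 6.9500] k=[28 25 16 9]
t=5: x=[27.6100 24.2200 16.2600 9.9100] k=[28 25 18 13]
t=6: x=[27.6100 24.4800 18.2600 13.6500] k=[27 24 19 12]
t=7: x=[26.6100 23.7400 18.7400 12.9100] k=[27 25 16 12]
t=8: x=[26.7400 24.0900 16.6500 12.5200] k=[26 23 15 10]
t=9: x=[25.6100 22.3500 15.3900 10.6500] k=[27 20 15 10]
t=10: x=[26.0900 20.2600 15.0000 10.6500] k=[27 23 16 8]
t=11: x=[26.4800 22.6100 15.8700 9.0400] k=[25 25 13 6]
t=12: x=[25.0000 23.4400 13.6500 6.9100] k=[24 21 11 8]
t=13: x=[23.6100 20.0900 11.9100 8.3900] k=[26 19 15 6]
t=14: x=[25.0900 19.3900 14.3500 7.1700] k=[23 17 11 5]
t=15: x=[22.2200 17.0000 11.0000 5.7800] k=[21 18 8 6]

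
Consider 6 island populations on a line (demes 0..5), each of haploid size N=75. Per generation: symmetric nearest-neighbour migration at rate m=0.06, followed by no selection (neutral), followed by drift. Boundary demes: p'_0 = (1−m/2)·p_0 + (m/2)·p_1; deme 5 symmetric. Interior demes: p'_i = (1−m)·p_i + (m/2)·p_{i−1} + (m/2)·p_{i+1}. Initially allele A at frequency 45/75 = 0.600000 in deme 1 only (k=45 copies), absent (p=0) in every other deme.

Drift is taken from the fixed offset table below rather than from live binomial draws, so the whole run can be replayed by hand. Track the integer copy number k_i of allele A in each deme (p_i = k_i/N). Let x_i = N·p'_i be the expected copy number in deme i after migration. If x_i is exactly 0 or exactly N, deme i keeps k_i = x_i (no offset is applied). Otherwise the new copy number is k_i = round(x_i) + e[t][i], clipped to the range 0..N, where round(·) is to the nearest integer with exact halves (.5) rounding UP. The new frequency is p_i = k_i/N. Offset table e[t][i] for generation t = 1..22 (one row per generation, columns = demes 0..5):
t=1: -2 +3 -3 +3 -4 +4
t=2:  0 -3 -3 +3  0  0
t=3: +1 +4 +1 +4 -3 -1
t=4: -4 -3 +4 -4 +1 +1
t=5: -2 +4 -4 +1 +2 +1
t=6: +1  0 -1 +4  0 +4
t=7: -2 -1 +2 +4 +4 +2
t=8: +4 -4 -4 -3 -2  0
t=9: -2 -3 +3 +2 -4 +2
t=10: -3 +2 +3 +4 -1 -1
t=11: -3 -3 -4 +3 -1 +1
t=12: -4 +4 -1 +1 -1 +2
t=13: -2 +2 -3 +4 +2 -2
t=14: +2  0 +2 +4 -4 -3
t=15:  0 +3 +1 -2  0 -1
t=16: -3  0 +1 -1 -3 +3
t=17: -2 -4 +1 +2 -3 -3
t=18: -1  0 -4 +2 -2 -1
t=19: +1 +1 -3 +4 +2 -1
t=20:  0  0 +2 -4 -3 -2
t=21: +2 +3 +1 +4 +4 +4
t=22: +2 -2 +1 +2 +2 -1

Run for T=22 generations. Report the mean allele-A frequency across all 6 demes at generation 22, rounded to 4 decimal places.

0.1356

t=0: k=[0 45 0 0 0 0]
t=1: x=[1.3500 42.3000 1.3500 0.0000 0.0000 0.0000] k=[0 45 0 0 0 0]
t=2: x=[1.3500 42.3000 1.3500 0.0000 0.0000 0.0000] k=[1 39 0 0 0 0]
t=3: x=[2.1400 36.6900 1.1700 0.0000 0.0000 0.0000] k=[3 41 2 0 0 0]
t=4: x=[4.1400 38.6900 3.1100 0.0600 0.0000 0.0000] k=[0 36 7 0 0 0]
t=5: x=[1.0800 34.0500 7.6600 0.2100 0.0000 0.0000] k=[0 38 4 1 0 0]
t=6: x=[1.1400 35.8400 4.9300 1.0600 0.0300 0.0000] k=[2 36 4 5 0 0]
t=7: x=[3.0200 34.0200 4.9900 4.8200 0.1500 0.0000] k=[1 33 7 9 4 0]
t=8: x=[1.9600 31.2600 7.8400 8.7900 4.0300 0.1200] k=[6 27 4 6 2 0]
t=9: x=[6.6300 25.6800 4.7500 5.8200 2.0600 0.0600] k=[5 23 8 8 0 2]
t=10: x=[5.5400 22.0100 8.4500 7.7600 0.3000 1.9400] k=[3 24 11 12 0 1]
t=11: x=[3.6300 22.9800 11.4200 11.6100 0.3900 0.9700] k=[1 20 7 15 0 2]
t=12: x=[1.5700 19.0400 7.6300 14.3100 0.5100 1.9400] k=[0 23 7 15 0 4]
t=13: x=[0.6900 21.8300 7.7200 14.3100 0.5700 3.8800] k=[0 24 5 18 3 2]
t=14: x=[0.7200 22.7100 5.9600 17.1600 3.4200 2.0300] k=[3 23 8 21 0 0]
t=15: x=[3.6000 21.9500 8.8400 19.9800 0.6300 0.0000] k=[4 25 10 18 1 0]
t=16: x=[4.6300 23.9200 10.6900 17.2500 1.4800 0.0300] k=[2 24 12 16 0 3]
t=17: x=[2.6600 22.9800 12.4800 15.4000 0.5700 2.9100] k=[1 19 13 17 0 0]
t=18: x=[1.5400 18.2800 13.3000 16.3700 0.5100 0.0000] k=[1 18 9 18 0 0]
t=19: x=[1.5100 17.2200 9.5400 17.1900 0.5400 0.0000] k=[3 18 7 21 3 0]
t=20: x=[3.4500 17.2200 7.7500 20.0400 3.4500 0.0900] k=[3 17 10 16 0 0]
t=21: x=[3.4200 16.3700 10.3900 15.3400 0.4800 0.0000] k=[5 19 11 19 4 0]
t=22: x=[5.4200 18.3400 11.4800 18.3100 4.3300 0.1200] k=[7 16 12 20 6 0]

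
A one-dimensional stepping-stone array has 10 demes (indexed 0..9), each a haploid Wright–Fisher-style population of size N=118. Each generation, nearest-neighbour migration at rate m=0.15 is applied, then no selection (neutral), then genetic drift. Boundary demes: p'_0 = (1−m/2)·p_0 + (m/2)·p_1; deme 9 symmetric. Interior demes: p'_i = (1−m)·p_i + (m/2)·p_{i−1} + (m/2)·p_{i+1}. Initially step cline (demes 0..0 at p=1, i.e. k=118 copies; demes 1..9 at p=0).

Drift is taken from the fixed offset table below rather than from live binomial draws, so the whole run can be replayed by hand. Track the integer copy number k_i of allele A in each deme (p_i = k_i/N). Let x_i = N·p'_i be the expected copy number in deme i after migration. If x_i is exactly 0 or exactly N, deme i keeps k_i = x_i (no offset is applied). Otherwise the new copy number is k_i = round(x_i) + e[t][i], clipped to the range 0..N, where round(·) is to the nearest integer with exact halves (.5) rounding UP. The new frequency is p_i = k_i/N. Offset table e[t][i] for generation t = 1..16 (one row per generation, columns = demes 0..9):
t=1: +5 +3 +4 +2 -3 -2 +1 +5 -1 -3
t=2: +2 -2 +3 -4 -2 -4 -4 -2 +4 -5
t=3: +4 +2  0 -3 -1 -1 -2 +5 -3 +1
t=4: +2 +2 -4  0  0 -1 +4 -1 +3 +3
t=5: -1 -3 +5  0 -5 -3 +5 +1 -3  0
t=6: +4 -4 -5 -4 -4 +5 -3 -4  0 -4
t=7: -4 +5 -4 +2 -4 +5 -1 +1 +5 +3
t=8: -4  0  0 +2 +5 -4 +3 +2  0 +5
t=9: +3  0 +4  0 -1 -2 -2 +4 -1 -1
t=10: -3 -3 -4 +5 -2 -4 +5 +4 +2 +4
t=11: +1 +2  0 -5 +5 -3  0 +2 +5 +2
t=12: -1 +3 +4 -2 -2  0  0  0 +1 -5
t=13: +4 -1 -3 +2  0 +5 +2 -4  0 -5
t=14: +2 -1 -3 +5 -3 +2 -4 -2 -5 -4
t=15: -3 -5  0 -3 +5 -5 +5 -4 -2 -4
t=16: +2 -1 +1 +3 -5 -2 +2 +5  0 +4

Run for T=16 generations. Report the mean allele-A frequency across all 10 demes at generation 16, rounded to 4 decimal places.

t=0: k=[118 0 0 0 0 0 0 0 0 0]
t=1: x=[109.1500 8.8500 0.0000 0.0000 0.0000 0.0000 0.0000 0.0000 0.0000 0.0000] k=[114 12 0 0 0 0 0 0 0 0]
t=2: x=[106.3500 18.7500 0.9000 0.0000 0.0000 0.0000 0.0000 0.0000 0.0000 0.0000] k=[108 17 4 0 0 0 0 0 0 0]
t=3: x=[101.1750 22.8500 4.6750 0.3000 0.0000 0.0000 0.0000 0.0000 0.0000 0.0000] k=[105 25 5 0 0 0 0 0 0 0]
t=4: x=[99.0000 29.5000 6.1250 0.3750 0.0000 0.0000 0.0000 0.0000 0.0000 0.0000] k=[101 32 2 0 0 0 0 0 0 0]
t=5: x=[95.8250 34.9250 4.1000 0.1500 0.0000 0.0000 0.0000 0.0000 0.0000 0.0000] k=[95 32 9 0 0 0 0 0 0 0]
t=6: x=[90.2750 35.0000 10.0500 0.6750 0.0000 0.0000 0.0000 0.0000 0.0000 0.0000] k=[94 31 5 0 0 0 0 0 0 0]
t=7: x=[89.2750 33.7750 6.5750 0.3750 0.0000 0.0000 0.0000 0.0000 0.0000 0.0000] k=[85 39 3 2 0 0 0 0 0 0]
t=8: x=[81.5500 39.7500 5.6250 1.9250 0.1500 0.0000 0.0000 0.0000 0.0000 0.0000] k=[78 40 6 4 5 0 0 0 0 0]
t=9: x=[75.1500 40.3000 8.4000 4.2250 4.5500 0.3750 0.0000 0.0000 0.0000 0.0000] k=[78 40 12 4 4 0 0 0 0 0]
t=10: x=[75.1500 40.7500 13.5000 4.6000 3.7000 0.3000 0.0000 0.0000 0.0000 0.0000] k=[72 38 10 10 2 0 0 0 0 0]
t=11: x=[69.4500 38.4500 12.1000 9.4000 2.4500 0.1500 0.0000 0.0000 0.0000 0.0000] k=[70 40 12 4 7 0 0 0 0 0]
t=12: x=[67.7500 40.1500 13.5000 4.8250 6.2500 0.5250 0.0000 0.0000 0.0000 0.0000] k=[67 43 18 3 4 1 0 0 0 0]
t=13: x=[65.2000 42.9250 18.7500 4.2000 3.7000 1.1500 0.0750 0.0000 0.0000 0.0000] k=[69 42 16 6 4 6 2 0 0 0]
t=14: x=[66.9750 42.0750 17.2000 6.6000 4.3000 5.5500 2.1500 0.1500 0.0000 0.0000] k=[69 41 14 12 1 8 0 0 0 0]
t=15: x=[66.9000 41.0750 15.8750 11.3250 2.3500 6.8750 0.6000 0.0000 0.0000 0.0000] k=[64 36 16 8 7 2 6 0 0 0]
t=16: x=[61.9000 36.6000 16.9000 8.5250 6.7000 2.6750 5.2500 0.4500 0.0000 0.0000] k=[64 36 18 12 2 1 7 5 0 0]

0.1229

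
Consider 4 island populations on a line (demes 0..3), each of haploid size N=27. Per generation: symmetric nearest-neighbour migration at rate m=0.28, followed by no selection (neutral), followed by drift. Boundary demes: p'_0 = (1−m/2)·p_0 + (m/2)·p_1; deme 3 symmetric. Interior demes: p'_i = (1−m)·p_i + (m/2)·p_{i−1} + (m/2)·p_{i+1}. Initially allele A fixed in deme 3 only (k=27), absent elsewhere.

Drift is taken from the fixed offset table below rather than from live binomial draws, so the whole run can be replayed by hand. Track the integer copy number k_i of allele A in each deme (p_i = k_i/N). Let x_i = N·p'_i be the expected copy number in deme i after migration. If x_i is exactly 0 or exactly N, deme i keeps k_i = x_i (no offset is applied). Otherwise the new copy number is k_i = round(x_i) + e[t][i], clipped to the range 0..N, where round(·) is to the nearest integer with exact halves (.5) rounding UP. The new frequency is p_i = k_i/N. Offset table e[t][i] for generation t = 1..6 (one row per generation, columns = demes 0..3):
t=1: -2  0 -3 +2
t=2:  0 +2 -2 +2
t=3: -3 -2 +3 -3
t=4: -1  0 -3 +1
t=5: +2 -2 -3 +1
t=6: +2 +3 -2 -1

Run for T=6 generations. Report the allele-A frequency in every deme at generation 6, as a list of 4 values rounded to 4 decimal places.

t=0: k=[0 0 0 27]
t=1: x=[0.0000 0.0000 3.7800 23.2200] k=[0 0 1 25]
t=2: x=[0.0000 0.1400 4.2200 21.6400] k=[0 2 2 24]
t=3: x=[0.2800 1.7200 5.0800 20.9200] k=[0 0 8 18]
t=4: x=[0.0000 1.1200 8.2800 16.6000] k=[0 1 5 18]
t=5: x=[0.1400 1.4200 6.2600 16.1800] k=[2 0 3 17]
t=6: x=[1.7200 0.7000 4.5400 15.0400] k=[4 4 3 14]

[0.1481, 0.1481, 0.1111, 0.5185]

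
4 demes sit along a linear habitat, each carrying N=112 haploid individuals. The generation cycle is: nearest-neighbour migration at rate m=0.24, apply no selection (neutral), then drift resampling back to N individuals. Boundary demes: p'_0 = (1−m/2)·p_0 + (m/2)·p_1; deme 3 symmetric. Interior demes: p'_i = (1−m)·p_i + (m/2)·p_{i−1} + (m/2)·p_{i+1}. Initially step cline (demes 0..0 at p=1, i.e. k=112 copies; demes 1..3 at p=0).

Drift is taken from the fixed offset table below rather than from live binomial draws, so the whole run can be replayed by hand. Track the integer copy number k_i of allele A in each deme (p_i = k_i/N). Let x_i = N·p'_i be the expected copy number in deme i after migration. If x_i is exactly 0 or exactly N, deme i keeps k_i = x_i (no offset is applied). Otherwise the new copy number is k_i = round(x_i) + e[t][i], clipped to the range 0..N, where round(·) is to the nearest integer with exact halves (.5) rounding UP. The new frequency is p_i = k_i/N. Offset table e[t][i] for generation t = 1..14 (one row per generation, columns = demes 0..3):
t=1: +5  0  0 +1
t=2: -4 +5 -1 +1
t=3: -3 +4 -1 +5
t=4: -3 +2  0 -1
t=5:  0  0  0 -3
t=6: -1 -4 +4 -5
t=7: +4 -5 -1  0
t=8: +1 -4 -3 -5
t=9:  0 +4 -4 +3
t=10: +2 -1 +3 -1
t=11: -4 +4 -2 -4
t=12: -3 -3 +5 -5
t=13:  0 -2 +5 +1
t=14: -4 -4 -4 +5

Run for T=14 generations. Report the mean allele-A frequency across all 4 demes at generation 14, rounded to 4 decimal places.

0.2098

t=0: k=[112 0 0 0]
t=1: x=[98.5600 13.4400 0.0000 0.0000] k=[104 13 0 0]
t=2: x=[93.0800 22.3600 1.5600 0.0000] k=[89 27 1 0]
t=3: x=[81.5600 31.3200 4.0000 0.1200] k=[79 35 3 5]
t=4: x=[73.7200 36.4400 7.0800 4.7600] k=[71 38 7 4]
t=5: x=[67.0400 38.2400 10.3600 4.3600] k=[67 38 10 1]
t=6: x=[63.5200 38.1200 12.2800 2.0800] k=[63 34 16 0]
t=7: x=[59.5200 35.3200 16.2400 1.9200] k=[64 30 15 2]
t=8: x=[59.9200 32.2800 15.2400 3.5600] k=[61 28 12 0]
t=9: x=[57.0400 30.0400 12.4800 1.4400] k=[57 34 8 4]
t=10: x=[54.2400 33.6400 10.6400 4.4800] k=[56 33 14 3]
t=11: x=[53.2400 33.4800 14.9600 4.3200] k=[49 37 13 0]
t=12: x=[47.5600 35.5600 14.3200 1.5600] k=[45 33 19 0]
t=13: x=[43.5600 32.7600 18.4000 2.2800] k=[44 31 23 3]
t=14: x=[42.4400 31.6000 21.5600 5.4000] k=[38 28 18 10]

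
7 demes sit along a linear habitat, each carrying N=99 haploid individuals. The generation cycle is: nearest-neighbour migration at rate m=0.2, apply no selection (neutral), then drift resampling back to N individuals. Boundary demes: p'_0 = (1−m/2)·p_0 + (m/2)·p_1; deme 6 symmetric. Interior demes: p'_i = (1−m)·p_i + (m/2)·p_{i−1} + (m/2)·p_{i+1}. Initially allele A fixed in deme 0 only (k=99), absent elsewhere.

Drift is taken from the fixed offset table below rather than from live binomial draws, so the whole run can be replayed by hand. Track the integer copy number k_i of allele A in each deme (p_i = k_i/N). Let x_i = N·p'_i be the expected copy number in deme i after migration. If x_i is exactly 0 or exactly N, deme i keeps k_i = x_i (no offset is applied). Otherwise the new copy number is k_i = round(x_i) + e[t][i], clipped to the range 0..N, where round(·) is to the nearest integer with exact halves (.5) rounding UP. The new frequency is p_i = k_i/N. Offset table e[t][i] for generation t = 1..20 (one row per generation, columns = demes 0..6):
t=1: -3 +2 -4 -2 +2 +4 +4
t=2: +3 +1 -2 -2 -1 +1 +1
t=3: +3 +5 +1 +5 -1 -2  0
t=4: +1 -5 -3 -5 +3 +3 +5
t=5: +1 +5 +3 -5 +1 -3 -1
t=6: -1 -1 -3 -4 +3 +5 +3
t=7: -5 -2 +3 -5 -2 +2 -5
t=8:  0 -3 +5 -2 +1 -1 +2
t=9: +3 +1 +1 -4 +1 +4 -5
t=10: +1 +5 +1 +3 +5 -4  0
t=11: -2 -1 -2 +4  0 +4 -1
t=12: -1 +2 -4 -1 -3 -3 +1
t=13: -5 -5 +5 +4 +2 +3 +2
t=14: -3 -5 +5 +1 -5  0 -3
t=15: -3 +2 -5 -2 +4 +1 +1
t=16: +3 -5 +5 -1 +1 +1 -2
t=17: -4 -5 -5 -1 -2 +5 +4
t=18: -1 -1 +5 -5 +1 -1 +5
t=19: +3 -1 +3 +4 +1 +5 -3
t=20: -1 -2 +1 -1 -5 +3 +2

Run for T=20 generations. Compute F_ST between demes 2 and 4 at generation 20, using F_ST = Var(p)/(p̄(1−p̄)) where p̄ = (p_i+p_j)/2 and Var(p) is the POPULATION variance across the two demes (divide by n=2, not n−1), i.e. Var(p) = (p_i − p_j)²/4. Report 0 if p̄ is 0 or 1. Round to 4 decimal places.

t=0: k=[99 0 0 0 0 0 0]
t=1: x=[89.1000 9.9000 0.0000 0.0000 0.0000 0.0000 0.0000] k=[86 12 0 0 0 0 0]
t=2: x=[78.6000 18.2000 1.2000 0.0000 0.0000 0.0000 0.0000] k=[82 19 0 0 0 0 0]
t=3: x=[75.7000 23.4000 1.9000 0.0000 0.0000 0.0000 0.0000] k=[79 28 3 0 0 0 0]
t=4: x=[73.9000 30.6000 5.2000 0.3000 0.0000 0.0000 0.0000] k=[75 26 2 0 0 0 0]
t=5: x=[70.1000 28.5000 4.2000 0.2000 0.0000 0.0000 0.0000] k=[71 34 7 0 0 0 0]
t=6: x=[67.3000 35.0000 9.0000 0.7000 0.0000 0.0000 0.0000] k=[66 34 6 0 0 0 0]
t=7: x=[62.8000 34.4000 8.2000 0.6000 0.0000 0.0000 0.0000] k=[58 32 11 0 0 0 0]
t=8: x=[55.4000 32.5000 12.0000 1.1000 0.0000 0.0000 0.0000] k=[55 30 17 0 0 0 0]
t=9: x=[52.5000 31.2000 16.6000 1.7000 0.0000 0.0000 0.0000] k=[56 32 18 0 0 0 0]
t=10: x=[53.6000 33.0000 17.6000 1.8000 0.0000 0.0000 0.0000] k=[55 38 19 5 0 0 0]
t=11: x=[53.3000 37.8000 19.5000 5.9000 0.5000 0.0000 0.0000] k=[51 37 18 10 1 0 0]
t=12: x=[49.6000 36.5000 19.1000 9.9000 1.8000 0.1000 0.0000] k=[49 39 15 9 0 0 0]
t=13: x=[48.0000 37.6000 16.8000 8.7000 0.9000 0.0000 0.0000] k=[43 33 22 13 3 0 0]
t=14: x=[42.0000 32.9000 22.2000 12.9000 3.7000 0.3000 0.0000] k=[39 28 27 14 0 0 0]
t=15: x=[37.9000 29.0000 25.8000 13.9000 1.4000 0.0000 0.0000] k=[35 31 21 12 5 0 0]
t=16: x=[34.6000 30.4000 21.1000 12.2000 5.2000 0.5000 0.0000] k=[38 25 26 11 6 2 0]
t=17: x=[36.7000 26.4000 24.4000 12.0000 6.1000 2.2000 0.2000] k=[33 21 19 11 4 7 4]
t=18: x=[31.8000 22.0000 18.4000 11.1000 5.0000 6.4000 4.3000] k=[31 21 23 6 6 5 9]
t=19: x=[30.0000 22.2000 21.1000 7.7000 5.9000 5.5000 8.6000] k=[33 21 24 12 7 11 6]
t=20: x=[31.8000 22.5000 22.5000 12.7000 7.9000 10.1000 6.5000] k=[31 21 24 12 3 13 9]

0.0955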